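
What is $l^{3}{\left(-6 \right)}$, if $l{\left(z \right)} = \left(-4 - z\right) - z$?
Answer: $512$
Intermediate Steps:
$l{\left(z \right)} = -4 - 2 z$
$l^{3}{\left(-6 \right)} = \left(-4 - -12\right)^{3} = \left(-4 + 12\right)^{3} = 8^{3} = 512$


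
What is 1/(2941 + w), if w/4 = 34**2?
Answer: 1/7565 ≈ 0.00013219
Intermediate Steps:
w = 4624 (w = 4*34**2 = 4*1156 = 4624)
1/(2941 + w) = 1/(2941 + 4624) = 1/7565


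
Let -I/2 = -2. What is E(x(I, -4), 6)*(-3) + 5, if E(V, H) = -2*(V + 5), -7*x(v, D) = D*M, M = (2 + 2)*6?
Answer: 821/7 ≈ 117.29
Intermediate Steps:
I = 4 (I = -2*(-2) = 4)
M = 24 (M = 4*6 = 24)
x(v, D) = -24*D/7 (x(v, D) = -D*24/7 = -24*D/7)
E(V, H) = -10 - 2*V (E(V, H) = -2*(5 + V) = -10 - 2*V)
E(x(I, -4), 6)*(-3) + 5 = (-10 - (-48)*(-4)/7)*(-3) + 5 = (-10 - 2*96/7)*(-3) + 5 = (-10 - 192/7)*(-3) + 5 = -262/7*(-3) + 5 = 786/7 + 5 = 821/7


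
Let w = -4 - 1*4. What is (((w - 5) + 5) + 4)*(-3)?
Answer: 12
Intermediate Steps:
w = -8 (w = -4 - 4 = -8)
(((w - 5) + 5) + 4)*(-3) = (((-8 - 5) + 5) + 4)*(-3) = ((-13 + 5) + 4)*(-3) = (-8 + 4)*(-3) = -4*(-3) = 12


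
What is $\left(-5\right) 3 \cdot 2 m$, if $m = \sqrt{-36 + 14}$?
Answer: $- 30 i \sqrt{22} \approx - 140.71 i$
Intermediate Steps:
$m = i \sqrt{22}$ ($m = \sqrt{-22} = i \sqrt{22} \approx 4.6904 i$)
$\left(-5\right) 3 \cdot 2 m = \left(-5\right) 3 \cdot 2 i \sqrt{22} = \left(-15\right) 2 i \sqrt{22} = - 30 i \sqrt{22}$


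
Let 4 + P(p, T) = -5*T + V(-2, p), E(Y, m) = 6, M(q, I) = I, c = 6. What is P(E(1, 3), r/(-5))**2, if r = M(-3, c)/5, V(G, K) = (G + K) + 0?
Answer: 36/25 ≈ 1.4400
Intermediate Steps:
V(G, K) = G + K
r = 6/5 ≈ 1.2000
P(p, T) = -6 + p - 5*T (P(p, T) = -4 + (-5*T + (-2 + p)) = -4 + (-2 + p - 5*T) = -6 + p - 5*T)
P(E(1, 3), r/(-5))**2 = (-6 + 6 - 6/(-5))**2 = (-6 + 6 - 6*(-1)/5)**2 = (-6 + 6 - 5*(-6/25))**2 = (-6 + 6 + 6/5)**2 = (6/5)**2 = 36/25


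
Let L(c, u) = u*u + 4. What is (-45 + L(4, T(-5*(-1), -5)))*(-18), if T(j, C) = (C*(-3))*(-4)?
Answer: -64062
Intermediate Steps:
T(j, C) = 12*C (T(j, C) = -3*C*(-4) = 12*C)
L(c, u) = 4 + u² (L(c, u) = u² + 4 = 4 + u²)
(-45 + L(4, T(-5*(-1), -5)))*(-18) = (-45 + (4 + (12*(-5))²))*(-18) = (-45 + (4 + (-60)²))*(-18) = (-45 + (4 + 3600))*(-18) = (-45 + 3604)*(-18) = 3559*(-18) = -64062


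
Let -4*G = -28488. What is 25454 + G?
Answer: 32576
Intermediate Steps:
G = 7122 (G = -¼*(-28488) = 7122)
25454 + G = 25454 + 7122 = 32576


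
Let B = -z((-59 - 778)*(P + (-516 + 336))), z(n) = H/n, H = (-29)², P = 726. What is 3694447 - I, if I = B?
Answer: 1688369667053/457002 ≈ 3.6944e+6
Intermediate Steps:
H = 841
z(n) = 841/n
B = 841/457002 (B = -841/((-59 - 778)*(726 + (-516 + 336))) = -841/((-837*(726 - 180))) = -841/((-837*546)) = -841/(-457002) = -841*(-1)/457002 = -1*(-841/457002) = 841/457002 ≈ 0.0018403)
I = 841/457002 ≈ 0.0018403
3694447 - I = 3694447 - 1*841/457002 = 3694447 - 841/457002 = 1688369667053/457002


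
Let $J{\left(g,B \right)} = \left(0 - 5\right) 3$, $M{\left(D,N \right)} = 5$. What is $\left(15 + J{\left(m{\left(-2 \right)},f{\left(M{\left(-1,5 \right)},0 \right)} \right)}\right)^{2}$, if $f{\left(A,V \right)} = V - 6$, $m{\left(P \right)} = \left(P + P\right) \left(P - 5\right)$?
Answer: $0$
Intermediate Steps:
$m{\left(P \right)} = 2 P \left(-5 + P\right)$
$f{\left(A,V \right)} = -6 + V$ ($f{\left(A,V \right)} = V - 6 = -6 + V$)
$J{\left(g,B \right)} = -15$ ($J{\left(g,B \right)} = \left(-5\right) 3 = -15$)
$\left(15 + J{\left(m{\left(-2 \right)},f{\left(M{\left(-1,5 \right)},0 \right)} \right)}\right)^{2} = \left(15 - 15\right)^{2} = 0^{2} = 0$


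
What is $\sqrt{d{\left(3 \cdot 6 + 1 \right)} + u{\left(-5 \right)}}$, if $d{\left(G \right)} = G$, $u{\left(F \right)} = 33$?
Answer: $2 \sqrt{13} \approx 7.2111$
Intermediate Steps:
$\sqrt{d{\left(3 \cdot 6 + 1 \right)} + u{\left(-5 \right)}} = \sqrt{\left(3 \cdot 6 + 1\right) + 33} = \sqrt{\left(18 + 1\right) + 33} = \sqrt{19 + 33} = \sqrt{52} = 2 \sqrt{13}$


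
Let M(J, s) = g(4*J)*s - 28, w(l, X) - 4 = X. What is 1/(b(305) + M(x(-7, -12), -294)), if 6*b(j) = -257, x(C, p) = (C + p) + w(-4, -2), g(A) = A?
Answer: 6/119527 ≈ 5.0198e-5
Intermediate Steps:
w(l, X) = 4 + X
x(C, p) = 2 + C + p (x(C, p) = (C + p) + (4 - 2) = (C + p) + 2 = 2 + C + p)
b(j) = -257/6 (b(j) = (1/6)*(-257) = -257/6)
M(J, s) = -28 + 4*J*s (M(J, s) = (4*J)*s - 28 = 4*J*s - 28 = -28 + 4*J*s)
1/(b(305) + M(x(-7, -12), -294)) = 1/(-257/6 + (-28 + 4*(2 - 7 - 12)*(-294))) = 1/(-257/6 + (-28 + 4*(-17)*(-294))) = 1/(-257/6 + (-28 + 19992)) = 1/(-257/6 + 19964) = 1/(119527/6) = 6/119527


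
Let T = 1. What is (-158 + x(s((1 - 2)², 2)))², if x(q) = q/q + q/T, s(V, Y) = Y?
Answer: 24025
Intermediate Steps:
x(q) = 1 + q (x(q) = q/q + q/1 = 1 + q*1 = 1 + q)
(-158 + x(s((1 - 2)², 2)))² = (-158 + (1 + 2))² = (-158 + 3)² = (-155)² = 24025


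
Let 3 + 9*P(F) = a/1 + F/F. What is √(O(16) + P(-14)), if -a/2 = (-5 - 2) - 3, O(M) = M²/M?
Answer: 3*√2 ≈ 4.2426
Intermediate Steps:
O(M) = M
a = 20 (a = -2*((-5 - 2) - 3) = -2*(-7 - 3) = -2*(-10) = 20)
P(F) = 2 (P(F) = -⅓ + (20/1 + F/F)/9 = -⅓ + (20*1 + 1)/9 = -⅓ + (20 + 1)/9 = -⅓ + (⅑)*21 = -⅓ + 7/3 = 2)
√(O(16) + P(-14)) = √(16 + 2) = √18 = 3*√2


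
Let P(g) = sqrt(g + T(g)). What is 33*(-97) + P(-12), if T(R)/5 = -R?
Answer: -3201 + 4*sqrt(3) ≈ -3194.1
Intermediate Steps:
T(R) = -5*R (T(R) = 5*(-R) = -5*R)
P(g) = 2*sqrt(-g) (P(g) = sqrt(g - 5*g) = sqrt(-4*g) = 2*sqrt(-g))
33*(-97) + P(-12) = 33*(-97) + 2*sqrt(-1*(-12)) = -3201 + 2*sqrt(12) = -3201 + 2*(2*sqrt(3)) = -3201 + 4*sqrt(3)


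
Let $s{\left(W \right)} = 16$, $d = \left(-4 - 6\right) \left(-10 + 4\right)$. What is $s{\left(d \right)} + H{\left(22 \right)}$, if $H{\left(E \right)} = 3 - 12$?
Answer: $7$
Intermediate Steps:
$H{\left(E \right)} = -9$ ($H{\left(E \right)} = 3 - 12 = -9$)
$d = 60$ ($d = \left(-10\right) \left(-6\right) = 60$)
$s{\left(d \right)} + H{\left(22 \right)} = 16 - 9 = 7$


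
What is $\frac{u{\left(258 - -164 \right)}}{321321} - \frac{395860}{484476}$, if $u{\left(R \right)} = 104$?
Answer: $- \frac{271683217}{332633147} \approx -0.81676$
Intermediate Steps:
$\frac{u{\left(258 - -164 \right)}}{321321} - \frac{395860}{484476} = \frac{104}{321321} - \frac{395860}{484476} = 104 \cdot \frac{1}{321321} - \frac{98965}{121119} = \frac{8}{24717} - \frac{98965}{121119} = - \frac{271683217}{332633147}$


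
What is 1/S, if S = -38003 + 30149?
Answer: -1/7854 ≈ -0.00012732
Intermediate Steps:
S = -7854
1/S = 1/(-7854) = -1/7854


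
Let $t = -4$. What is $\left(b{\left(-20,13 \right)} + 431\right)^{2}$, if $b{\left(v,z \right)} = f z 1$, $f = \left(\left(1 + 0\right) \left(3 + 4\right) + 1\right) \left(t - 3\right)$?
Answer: $88209$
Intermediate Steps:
$f = -56$ ($f = \left(\left(1 + 0\right) \left(3 + 4\right) + 1\right) \left(-4 - 3\right) = \left(1 \cdot 7 + 1\right) \left(-4 - 3\right) = \left(7 + 1\right) \left(-7\right) = 8 \left(-7\right) = -56$)
$b{\left(v,z \right)} = - 56 z$ ($b{\left(v,z \right)} = - 56 z 1 = - 56 z$)
$\left(b{\left(-20,13 \right)} + 431\right)^{2} = \left(\left(-56\right) 13 + 431\right)^{2} = \left(-728 + 431\right)^{2} = \left(-297\right)^{2} = 88209$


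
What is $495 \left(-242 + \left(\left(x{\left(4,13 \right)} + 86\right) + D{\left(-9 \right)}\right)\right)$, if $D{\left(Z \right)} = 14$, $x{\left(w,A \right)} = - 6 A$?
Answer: $-108900$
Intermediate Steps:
$495 \left(-242 + \left(\left(x{\left(4,13 \right)} + 86\right) + D{\left(-9 \right)}\right)\right) = 495 \left(-242 + \left(\left(\left(-6\right) 13 + 86\right) + 14\right)\right) = 495 \left(-242 + \left(\left(-78 + 86\right) + 14\right)\right) = 495 \left(-242 + \left(8 + 14\right)\right) = 495 \left(-242 + 22\right) = 495 \left(-220\right) = -108900$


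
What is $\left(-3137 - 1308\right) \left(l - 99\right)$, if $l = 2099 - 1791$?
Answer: $-929005$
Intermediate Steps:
$l = 308$
$\left(-3137 - 1308\right) \left(l - 99\right) = \left(-3137 - 1308\right) \left(308 - 99\right) = \left(-4445\right) 209 = -929005$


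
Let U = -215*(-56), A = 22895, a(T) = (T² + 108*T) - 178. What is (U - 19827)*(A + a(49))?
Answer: -236802670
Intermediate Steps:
a(T) = -178 + T² + 108*T
U = 12040
(U - 19827)*(A + a(49)) = (12040 - 19827)*(22895 + (-178 + 49² + 108*49)) = -7787*(22895 + (-178 + 2401 + 5292)) = -7787*(22895 + 7515) = -7787*30410 = -236802670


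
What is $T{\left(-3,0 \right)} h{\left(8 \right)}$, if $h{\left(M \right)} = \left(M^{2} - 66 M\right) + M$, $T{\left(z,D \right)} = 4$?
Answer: $-1824$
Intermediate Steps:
$h{\left(M \right)} = M^{2} - 65 M$
$T{\left(-3,0 \right)} h{\left(8 \right)} = 4 \cdot 8 \left(-65 + 8\right) = 4 \cdot 8 \left(-57\right) = 4 \left(-456\right) = -1824$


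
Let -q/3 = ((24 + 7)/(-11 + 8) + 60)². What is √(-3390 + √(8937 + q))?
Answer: √(-30510 + 3*√13830)/3 ≈ 57.886*I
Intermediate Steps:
q = -22201/3 (q = -3*((24 + 7)/(-11 + 8) + 60)² = -3*(31/(-3) + 60)² = -3*(31*(-⅓) + 60)² = -3*(-31/3 + 60)² = -3*(149/3)² = -3*22201/9 = -22201/3 ≈ -7400.3)
√(-3390 + √(8937 + q)) = √(-3390 + √(8937 - 22201/3)) = √(-3390 + √(4610/3)) = √(-3390 + √13830/3)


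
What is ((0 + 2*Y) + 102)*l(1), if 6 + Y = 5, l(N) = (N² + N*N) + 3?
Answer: 500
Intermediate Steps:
l(N) = 3 + 2*N² (l(N) = (N² + N²) + 3 = 2*N² + 3 = 3 + 2*N²)
Y = -1 (Y = -6 + 5 = -1)
((0 + 2*Y) + 102)*l(1) = ((0 + 2*(-1)) + 102)*(3 + 2*1²) = ((0 - 2) + 102)*(3 + 2*1) = (-2 + 102)*(3 + 2) = 100*5 = 500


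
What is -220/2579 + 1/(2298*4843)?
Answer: -2448424501/28702242906 ≈ -0.085304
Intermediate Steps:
-220/2579 + 1/(2298*4843) = -220*1/2579 + (1/2298)*(1/4843) = -220/2579 + 1/11129214 = -2448424501/28702242906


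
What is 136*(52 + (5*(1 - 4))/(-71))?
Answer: 504152/71 ≈ 7100.7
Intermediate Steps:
136*(52 + (5*(1 - 4))/(-71)) = 136*(52 + (5*(-3))*(-1/71)) = 136*(52 - 15*(-1/71)) = 136*(52 + 15/71) = 136*(3707/71) = 504152/71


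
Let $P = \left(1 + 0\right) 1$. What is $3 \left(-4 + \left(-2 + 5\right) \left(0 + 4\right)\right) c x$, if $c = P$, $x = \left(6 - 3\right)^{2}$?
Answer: $216$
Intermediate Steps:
$x = 9$ ($x = 3^{2} = 9$)
$P = 1$ ($P = 1 \cdot 1 = 1$)
$c = 1$
$3 \left(-4 + \left(-2 + 5\right) \left(0 + 4\right)\right) c x = 3 \left(-4 + \left(-2 + 5\right) \left(0 + 4\right)\right) 1 \cdot 9 = 3 \left(-4 + 3 \cdot 4\right) 1 \cdot 9 = 3 \left(-4 + 12\right) 1 \cdot 9 = 3 \cdot 8 \cdot 1 \cdot 9 = 24 \cdot 1 \cdot 9 = 24 \cdot 9 = 216$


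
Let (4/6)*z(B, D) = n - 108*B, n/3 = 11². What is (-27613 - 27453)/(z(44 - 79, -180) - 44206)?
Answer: 110132/75983 ≈ 1.4494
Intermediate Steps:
n = 363 (n = 3*11² = 3*121 = 363)
z(B, D) = 1089/2 - 162*B (z(B, D) = 3*(363 - 108*B)/2 = 1089/2 - 162*B)
(-27613 - 27453)/(z(44 - 79, -180) - 44206) = (-27613 - 27453)/((1089/2 - 162*(44 - 79)) - 44206) = -55066/((1089/2 - 162*(-35)) - 44206) = -55066/((1089/2 + 5670) - 44206) = -55066/(12429/2 - 44206) = -55066/(-75983/2) = -55066*(-2/75983) = 110132/75983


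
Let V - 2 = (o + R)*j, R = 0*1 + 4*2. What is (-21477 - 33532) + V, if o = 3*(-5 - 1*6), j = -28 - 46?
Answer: -53157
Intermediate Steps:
j = -74
R = 8 (R = 0 + 8 = 8)
o = -33 (o = 3*(-5 - 6) = 3*(-11) = -33)
V = 1852 (V = 2 + (-33 + 8)*(-74) = 2 - 25*(-74) = 2 + 1850 = 1852)
(-21477 - 33532) + V = (-21477 - 33532) + 1852 = -55009 + 1852 = -53157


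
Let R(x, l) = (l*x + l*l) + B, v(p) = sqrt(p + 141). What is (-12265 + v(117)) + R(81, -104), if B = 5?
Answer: -9868 + sqrt(258) ≈ -9851.9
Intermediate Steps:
v(p) = sqrt(141 + p)
R(x, l) = 5 + l**2 + l*x (R(x, l) = (l*x + l*l) + 5 = (l*x + l**2) + 5 = (l**2 + l*x) + 5 = 5 + l**2 + l*x)
(-12265 + v(117)) + R(81, -104) = (-12265 + sqrt(141 + 117)) + (5 + (-104)**2 - 104*81) = (-12265 + sqrt(258)) + (5 + 10816 - 8424) = (-12265 + sqrt(258)) + 2397 = -9868 + sqrt(258)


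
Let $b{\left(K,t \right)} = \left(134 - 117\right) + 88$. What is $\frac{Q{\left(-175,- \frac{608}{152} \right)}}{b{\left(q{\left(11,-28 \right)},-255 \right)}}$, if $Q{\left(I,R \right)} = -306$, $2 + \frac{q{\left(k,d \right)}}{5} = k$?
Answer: $- \frac{102}{35} \approx -2.9143$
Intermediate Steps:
$q{\left(k,d \right)} = -10 + 5 k$
$b{\left(K,t \right)} = 105$ ($b{\left(K,t \right)} = 17 + 88 = 105$)
$\frac{Q{\left(-175,- \frac{608}{152} \right)}}{b{\left(q{\left(11,-28 \right)},-255 \right)}} = - \frac{306}{105} = \left(-306\right) \frac{1}{105} = - \frac{102}{35}$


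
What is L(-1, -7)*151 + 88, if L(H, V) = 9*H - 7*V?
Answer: 6128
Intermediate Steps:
L(H, V) = -7*V + 9*H
L(-1, -7)*151 + 88 = (-7*(-7) + 9*(-1))*151 + 88 = (49 - 9)*151 + 88 = 40*151 + 88 = 6040 + 88 = 6128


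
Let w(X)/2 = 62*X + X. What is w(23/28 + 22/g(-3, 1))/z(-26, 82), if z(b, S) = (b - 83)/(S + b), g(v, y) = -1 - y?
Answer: 71820/109 ≈ 658.90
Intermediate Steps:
z(b, S) = (-83 + b)/(S + b)
w(X) = 126*X (w(X) = 2*(62*X + X) = 2*(63*X) = 126*X)
w(23/28 + 22/g(-3, 1))/z(-26, 82) = (126*(23/28 + 22/(-1 - 1*1)))/(((-83 - 26)/(82 - 26))) = (126*(23*(1/28) + 22/(-1 - 1)))/((-109/56)) = (126*(23/28 + 22/(-2)))/(((1/56)*(-109))) = (126*(23/28 + 22*(-½)))/(-109/56) = (126*(23/28 - 11))*(-56/109) = (126*(-285/28))*(-56/109) = -2565/2*(-56/109) = 71820/109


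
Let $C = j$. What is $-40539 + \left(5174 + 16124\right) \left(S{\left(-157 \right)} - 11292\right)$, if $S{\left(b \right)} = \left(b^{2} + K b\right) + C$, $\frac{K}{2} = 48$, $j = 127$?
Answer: $-33861763$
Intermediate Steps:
$K = 96$ ($K = 2 \cdot 48 = 96$)
$C = 127$
$S{\left(b \right)} = 127 + b^{2} + 96 b$ ($S{\left(b \right)} = \left(b^{2} + 96 b\right) + 127 = 127 + b^{2} + 96 b$)
$-40539 + \left(5174 + 16124\right) \left(S{\left(-157 \right)} - 11292\right) = -40539 + \left(5174 + 16124\right) \left(\left(127 + \left(-157\right)^{2} + 96 \left(-157\right)\right) - 11292\right) = -40539 + 21298 \left(\left(127 + 24649 - 15072\right) - 11292\right) = -40539 + 21298 \left(9704 - 11292\right) = -40539 + 21298 \left(-1588\right) = -40539 - 33821224 = -33861763$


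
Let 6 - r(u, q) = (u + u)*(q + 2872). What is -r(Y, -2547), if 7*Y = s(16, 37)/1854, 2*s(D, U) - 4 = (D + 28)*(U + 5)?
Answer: 262016/6489 ≈ 40.378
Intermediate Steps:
s(D, U) = 2 + (5 + U)*(28 + D)/2 (s(D, U) = 2 + ((D + 28)*(U + 5))/2 = 2 + ((28 + D)*(5 + U))/2 = 2 + ((5 + U)*(28 + D))/2 = 2 + (5 + U)*(28 + D)/2)
Y = 463/6489 (Y = ((72 + 14*37 + (5/2)*16 + (½)*16*37)/1854)/7 = ((72 + 518 + 40 + 296)*(1/1854))/7 = (926*(1/1854))/7 = (⅐)*(463/927) = 463/6489 ≈ 0.071352)
r(u, q) = 6 - 2*u*(2872 + q) (r(u, q) = 6 - (u + u)*(q + 2872) = 6 - 2*u*(2872 + q))
-r(Y, -2547) = -(6 - 5744*463/6489 - 2*(-2547)*463/6489) = -(6 - 2659472/6489 + 262058/721) = -1*(-262016/6489) = 262016/6489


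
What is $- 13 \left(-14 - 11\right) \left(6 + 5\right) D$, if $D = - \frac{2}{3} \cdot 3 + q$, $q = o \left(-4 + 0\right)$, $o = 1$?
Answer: $-21450$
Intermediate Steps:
$q = -4$ ($q = 1 \left(-4 + 0\right) = 1 \left(-4\right) = -4$)
$D = -6$ ($D = - \frac{2}{3} \cdot 3 - 4 = \left(-2\right) \frac{1}{3} \cdot 3 - 4 = \left(- \frac{2}{3}\right) 3 - 4 = -2 - 4 = -6$)
$- 13 \left(-14 - 11\right) \left(6 + 5\right) D = - 13 \left(-14 - 11\right) \left(6 + 5\right) \left(-6\right) = \left(-13\right) \left(-25\right) 11 \left(-6\right) = 325 \left(-66\right) = -21450$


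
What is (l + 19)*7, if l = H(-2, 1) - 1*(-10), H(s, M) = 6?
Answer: 245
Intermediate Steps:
l = 16 (l = 6 - 1*(-10) = 6 + 10 = 16)
(l + 19)*7 = (16 + 19)*7 = 35*7 = 245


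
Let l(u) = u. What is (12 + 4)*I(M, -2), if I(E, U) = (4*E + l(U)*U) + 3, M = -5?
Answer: -208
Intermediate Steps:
I(E, U) = 3 + U² + 4*E (I(E, U) = (4*E + U*U) + 3 = (4*E + U²) + 3 = (U² + 4*E) + 3 = 3 + U² + 4*E)
(12 + 4)*I(M, -2) = (12 + 4)*(3 + (-2)² + 4*(-5)) = 16*(3 + 4 - 20) = 16*(-13) = -208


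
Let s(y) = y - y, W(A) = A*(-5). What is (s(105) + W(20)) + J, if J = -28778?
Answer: -28878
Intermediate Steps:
W(A) = -5*A
s(y) = 0
(s(105) + W(20)) + J = (0 - 5*20) - 28778 = (0 - 100) - 28778 = -100 - 28778 = -28878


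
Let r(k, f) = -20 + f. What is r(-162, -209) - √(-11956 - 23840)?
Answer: -229 - 2*I*√8949 ≈ -229.0 - 189.2*I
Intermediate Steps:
r(-162, -209) - √(-11956 - 23840) = (-20 - 209) - √(-11956 - 23840) = -229 - √(-35796) = -229 - 2*I*√8949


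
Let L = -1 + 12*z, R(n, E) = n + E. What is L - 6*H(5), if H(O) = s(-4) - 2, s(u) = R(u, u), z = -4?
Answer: 11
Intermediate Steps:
R(n, E) = E + n
s(u) = 2*u (s(u) = u + u = 2*u)
L = -49 (L = -1 + 12*(-4) = -1 - 48 = -49)
H(O) = -10 (H(O) = 2*(-4) - 2 = -8 - 2 = -10)
L - 6*H(5) = -49 - 6*(-10) = -49 - 1*(-60) = -49 + 60 = 11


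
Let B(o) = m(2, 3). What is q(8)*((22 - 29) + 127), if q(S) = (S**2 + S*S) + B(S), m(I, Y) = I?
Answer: 15600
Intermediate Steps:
B(o) = 2
q(S) = 2 + 2*S**2 (q(S) = (S**2 + S*S) + 2 = (S**2 + S**2) + 2 = 2*S**2 + 2 = 2 + 2*S**2)
q(8)*((22 - 29) + 127) = (2 + 2*8**2)*((22 - 29) + 127) = (2 + 2*64)*(-7 + 127) = (2 + 128)*120 = 130*120 = 15600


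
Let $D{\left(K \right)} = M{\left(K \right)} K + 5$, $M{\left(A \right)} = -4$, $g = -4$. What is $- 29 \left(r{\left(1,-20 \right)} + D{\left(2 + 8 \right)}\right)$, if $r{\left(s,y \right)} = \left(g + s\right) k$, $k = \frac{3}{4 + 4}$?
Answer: $\frac{8381}{8} \approx 1047.6$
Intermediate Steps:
$k = \frac{3}{8} \approx 0.375$
$r{\left(s,y \right)} = - \frac{3}{2} + \frac{3 s}{8}$ ($r{\left(s,y \right)} = \left(-4 + s\right) \frac{3}{8} = - \frac{3}{2} + \frac{3 s}{8}$)
$D{\left(K \right)} = 5 - 4 K$ ($D{\left(K \right)} = - 4 K + 5 = 5 - 4 K$)
$- 29 \left(r{\left(1,-20 \right)} + D{\left(2 + 8 \right)}\right) = - 29 \left(\left(- \frac{3}{2} + \frac{3}{8} \cdot 1\right) + \left(5 - 4 \left(2 + 8\right)\right)\right) = - 29 \left(\left(- \frac{3}{2} + \frac{3}{8}\right) + \left(5 - 40\right)\right) = - 29 \left(- \frac{9}{8} + \left(5 - 40\right)\right) = - 29 \left(- \frac{9}{8} - 35\right) = \left(-29\right) \left(- \frac{289}{8}\right) = \frac{8381}{8}$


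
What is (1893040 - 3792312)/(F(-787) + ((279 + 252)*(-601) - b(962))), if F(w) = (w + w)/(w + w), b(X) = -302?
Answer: 474818/79707 ≈ 5.9570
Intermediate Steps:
F(w) = 1 (F(w) = (2*w)/((2*w)) = (2*w)*(1/(2*w)) = 1)
(1893040 - 3792312)/(F(-787) + ((279 + 252)*(-601) - b(962))) = (1893040 - 3792312)/(1 + ((279 + 252)*(-601) - 1*(-302))) = -1899272/(1 + (531*(-601) + 302)) = -1899272/(1 + (-319131 + 302)) = -1899272/(1 - 318829) = -1899272/(-318828) = -1899272*(-1/318828) = 474818/79707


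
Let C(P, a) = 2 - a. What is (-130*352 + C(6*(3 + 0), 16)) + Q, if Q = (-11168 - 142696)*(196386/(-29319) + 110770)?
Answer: -166556649935574/9773 ≈ -1.7043e+10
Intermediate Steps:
Q = -166556202586272/9773 (Q = -153864*(196386*(-1/29319) + 110770) = -153864*(-65462/9773 + 110770) = -153864*1082489748/9773 = -166556202586272/9773 ≈ -1.7042e+10)
(-130*352 + C(6*(3 + 0), 16)) + Q = (-130*352 + (2 - 1*16)) - 166556202586272/9773 = (-45760 + (2 - 16)) - 166556202586272/9773 = (-45760 - 14) - 166556202586272/9773 = -45774 - 166556202586272/9773 = -166556649935574/9773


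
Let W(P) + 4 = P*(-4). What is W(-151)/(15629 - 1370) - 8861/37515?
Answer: -34613333/178308795 ≈ -0.19412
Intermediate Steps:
W(P) = -4 - 4*P (W(P) = -4 + P*(-4) = -4 - 4*P)
W(-151)/(15629 - 1370) - 8861/37515 = (-4 - 4*(-151))/(15629 - 1370) - 8861/37515 = (-4 + 604)/14259 - 8861*1/37515 = 600*(1/14259) - 8861/37515 = 200/4753 - 8861/37515 = -34613333/178308795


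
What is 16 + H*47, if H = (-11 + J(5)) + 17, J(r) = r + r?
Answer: 768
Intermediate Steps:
J(r) = 2*r
H = 16 (H = (-11 + 2*5) + 17 = (-11 + 10) + 17 = -1 + 17 = 16)
16 + H*47 = 16 + 16*47 = 16 + 752 = 768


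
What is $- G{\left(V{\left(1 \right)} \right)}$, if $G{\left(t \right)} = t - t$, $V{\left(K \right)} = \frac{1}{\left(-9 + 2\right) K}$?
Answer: $0$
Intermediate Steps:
$V{\left(K \right)} = - \frac{1}{7 K}$ ($V{\left(K \right)} = \frac{1}{\left(-7\right) K} = - \frac{1}{7 K}$)
$G{\left(t \right)} = 0$
$- G{\left(V{\left(1 \right)} \right)} = \left(-1\right) 0 = 0$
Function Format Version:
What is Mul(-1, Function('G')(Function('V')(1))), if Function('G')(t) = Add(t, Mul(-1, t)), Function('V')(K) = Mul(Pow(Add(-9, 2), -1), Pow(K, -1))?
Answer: 0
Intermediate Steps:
Function('V')(K) = Mul(Rational(-1, 7), Pow(K, -1)) (Function('V')(K) = Mul(Pow(-7, -1), Pow(K, -1)) = Mul(Rational(-1, 7), Pow(K, -1)))
Function('G')(t) = 0
Mul(-1, Function('G')(Function('V')(1))) = Mul(-1, 0) = 0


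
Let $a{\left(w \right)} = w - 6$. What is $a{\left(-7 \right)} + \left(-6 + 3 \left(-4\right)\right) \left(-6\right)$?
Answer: $95$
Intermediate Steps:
$a{\left(w \right)} = -6 + w$
$a{\left(-7 \right)} + \left(-6 + 3 \left(-4\right)\right) \left(-6\right) = \left(-6 - 7\right) + \left(-6 + 3 \left(-4\right)\right) \left(-6\right) = -13 + \left(-6 - 12\right) \left(-6\right) = -13 - -108 = -13 + 108 = 95$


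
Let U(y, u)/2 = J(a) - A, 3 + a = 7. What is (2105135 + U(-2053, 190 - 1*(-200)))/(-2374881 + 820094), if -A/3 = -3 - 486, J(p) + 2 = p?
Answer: -2102205/1554787 ≈ -1.3521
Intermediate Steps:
a = 4 (a = -3 + 7 = 4)
J(p) = -2 + p
A = 1467 (A = -3*(-3 - 486) = -3*(-489) = 1467)
U(y, u) = -2930 (U(y, u) = 2*((-2 + 4) - 1*1467) = 2*(2 - 1467) = 2*(-1465) = -2930)
(2105135 + U(-2053, 190 - 1*(-200)))/(-2374881 + 820094) = (2105135 - 2930)/(-2374881 + 820094) = 2102205/(-1554787) = 2102205*(-1/1554787) = -2102205/1554787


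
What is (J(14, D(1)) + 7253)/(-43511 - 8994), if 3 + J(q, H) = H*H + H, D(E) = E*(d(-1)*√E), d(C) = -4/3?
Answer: -65254/472545 ≈ -0.13809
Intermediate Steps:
d(C) = -4/3 (d(C) = -4*⅓ = -4/3)
D(E) = -4*E^(3/2)/3 (D(E) = E*(-4*√E/3) = -4*E^(3/2)/3)
J(q, H) = -3 + H + H² (J(q, H) = -3 + (H*H + H) = -3 + (H² + H) = -3 + (H + H²) = -3 + H + H²)
(J(14, D(1)) + 7253)/(-43511 - 8994) = ((-3 - 4*1^(3/2)/3 + (-4*1^(3/2)/3)²) + 7253)/(-43511 - 8994) = ((-3 - 4/3*1 + (-4/3*1)²) + 7253)/(-52505) = ((-3 - 4/3 + (-4/3)²) + 7253)*(-1/52505) = ((-3 - 4/3 + 16/9) + 7253)*(-1/52505) = (-23/9 + 7253)*(-1/52505) = (65254/9)*(-1/52505) = -65254/472545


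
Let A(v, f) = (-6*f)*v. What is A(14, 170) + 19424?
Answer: 5144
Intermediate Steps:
A(v, f) = -6*f*v
A(14, 170) + 19424 = -6*170*14 + 19424 = -14280 + 19424 = 5144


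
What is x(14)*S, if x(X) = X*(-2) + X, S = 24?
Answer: -336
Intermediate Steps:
x(X) = -X (x(X) = -2*X + X = -X)
x(14)*S = -1*14*24 = -14*24 = -336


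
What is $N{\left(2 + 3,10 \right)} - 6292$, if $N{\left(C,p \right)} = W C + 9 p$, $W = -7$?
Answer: $-6237$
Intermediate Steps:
$N{\left(C,p \right)} = - 7 C + 9 p$
$N{\left(2 + 3,10 \right)} - 6292 = \left(- 7 \left(2 + 3\right) + 9 \cdot 10\right) - 6292 = \left(\left(-7\right) 5 + 90\right) - 6292 = \left(-35 + 90\right) - 6292 = 55 - 6292 = -6237$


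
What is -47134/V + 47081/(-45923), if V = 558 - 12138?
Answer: 809668351/265894170 ≈ 3.0451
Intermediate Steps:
V = -11580
-47134/V + 47081/(-45923) = -47134/(-11580) + 47081/(-45923) = -47134*(-1/11580) + 47081*(-1/45923) = 23567/5790 - 47081/45923 = 809668351/265894170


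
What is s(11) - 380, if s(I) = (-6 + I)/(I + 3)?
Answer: -5315/14 ≈ -379.64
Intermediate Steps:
s(I) = (-6 + I)/(3 + I)
s(11) - 380 = (-6 + 11)/(3 + 11) - 380 = 5/14 - 380 = -5315/14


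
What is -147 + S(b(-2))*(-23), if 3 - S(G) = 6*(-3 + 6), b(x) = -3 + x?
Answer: 198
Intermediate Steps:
S(G) = -15 (S(G) = 3 - 6*(-3 + 6) = 3 - 6*3 = 3 - 1*18 = 3 - 18 = -15)
-147 + S(b(-2))*(-23) = -147 - 15*(-23) = -147 + 345 = 198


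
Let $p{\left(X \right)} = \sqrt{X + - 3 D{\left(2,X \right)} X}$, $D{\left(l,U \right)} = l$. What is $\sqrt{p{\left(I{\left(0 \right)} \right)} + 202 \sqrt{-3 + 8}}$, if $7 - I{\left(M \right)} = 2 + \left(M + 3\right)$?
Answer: $\sqrt{202 \sqrt{5} + i \sqrt{10}} \approx 21.253 + 0.0744 i$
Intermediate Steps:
$I{\left(M \right)} = 2 - M$ ($I{\left(M \right)} = 7 - \left(2 + \left(M + 3\right)\right) = 7 - \left(2 + \left(3 + M\right)\right) = 7 - \left(5 + M\right) = 2 - M$)
$p{\left(X \right)} = \sqrt{5} \sqrt{- X}$ ($p{\left(X \right)} = \sqrt{X + \left(-3\right) 2 X} = \sqrt{X - 6 X} = \sqrt{- 5 X} = \sqrt{5} \sqrt{- X}$)
$\sqrt{p{\left(I{\left(0 \right)} \right)} + 202 \sqrt{-3 + 8}} = \sqrt{\sqrt{5} \sqrt{- (2 - 0)} + 202 \sqrt{-3 + 8}} = \sqrt{\sqrt{5} \sqrt{- (2 + 0)} + 202 \sqrt{5}} = \sqrt{\sqrt{5} \sqrt{\left(-1\right) 2} + 202 \sqrt{5}} = \sqrt{\sqrt{5} \sqrt{-2} + 202 \sqrt{5}} = \sqrt{\sqrt{5} i \sqrt{2} + 202 \sqrt{5}} = \sqrt{i \sqrt{10} + 202 \sqrt{5}} = \sqrt{202 \sqrt{5} + i \sqrt{10}}$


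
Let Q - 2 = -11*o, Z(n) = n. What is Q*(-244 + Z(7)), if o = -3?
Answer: -8295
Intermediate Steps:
Q = 35 (Q = 2 - 11*(-3) = 2 + 33 = 35)
Q*(-244 + Z(7)) = 35*(-244 + 7) = 35*(-237) = -8295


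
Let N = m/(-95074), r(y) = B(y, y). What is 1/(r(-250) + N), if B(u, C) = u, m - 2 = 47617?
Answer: -95074/23816119 ≈ -0.0039920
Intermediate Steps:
m = 47619 (m = 2 + 47617 = 47619)
r(y) = y
N = -47619/95074 (N = 47619/(-95074) = 47619*(-1/95074) = -47619/95074 ≈ -0.50086)
1/(r(-250) + N) = 1/(-250 - 47619/95074) = 1/(-23816119/95074) = -95074/23816119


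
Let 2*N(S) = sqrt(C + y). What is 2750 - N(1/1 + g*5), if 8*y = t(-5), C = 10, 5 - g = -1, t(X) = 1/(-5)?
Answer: 2750 - sqrt(3990)/40 ≈ 2748.4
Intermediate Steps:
t(X) = -1/5
g = 6 (g = 5 - 1*(-1) = 5 + 1 = 6)
y = -1/40 (y = (1/8)*(-1/5) = -1/40 ≈ -0.025000)
N(S) = sqrt(3990)/40 (N(S) = sqrt(10 - 1/40)/2 = sqrt(399/40)/2 = (sqrt(3990)/20)/2 = sqrt(3990)/40)
2750 - N(1/1 + g*5) = 2750 - sqrt(3990)/40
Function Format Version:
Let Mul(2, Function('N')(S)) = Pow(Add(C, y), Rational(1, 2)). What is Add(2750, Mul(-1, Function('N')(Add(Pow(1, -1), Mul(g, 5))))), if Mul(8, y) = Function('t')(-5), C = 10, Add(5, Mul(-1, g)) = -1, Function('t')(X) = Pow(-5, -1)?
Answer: Add(2750, Mul(Rational(-1, 40), Pow(3990, Rational(1, 2)))) ≈ 2748.4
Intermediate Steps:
Function('t')(X) = Rational(-1, 5)
g = 6 (g = Add(5, Mul(-1, -1)) = Add(5, 1) = 6)
y = Rational(-1, 40) (y = Mul(Rational(1, 8), Rational(-1, 5)) = Rational(-1, 40) ≈ -0.025000)
Function('N')(S) = Mul(Rational(1, 40), Pow(3990, Rational(1, 2))) (Function('N')(S) = Mul(Rational(1, 2), Pow(Add(10, Rational(-1, 40)), Rational(1, 2))) = Mul(Rational(1, 2), Pow(Rational(399, 40), Rational(1, 2))) = Mul(Rational(1, 2), Mul(Rational(1, 20), Pow(3990, Rational(1, 2)))) = Mul(Rational(1, 40), Pow(3990, Rational(1, 2))))
Add(2750, Mul(-1, Function('N')(Add(Pow(1, -1), Mul(g, 5))))) = Add(2750, Mul(-1, Mul(Rational(1, 40), Pow(3990, Rational(1, 2))))) = Add(2750, Mul(Rational(-1, 40), Pow(3990, Rational(1, 2))))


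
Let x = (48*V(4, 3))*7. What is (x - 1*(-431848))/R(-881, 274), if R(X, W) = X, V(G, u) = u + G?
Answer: -434200/881 ≈ -492.85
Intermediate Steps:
V(G, u) = G + u
x = 2352 (x = (48*(4 + 3))*7 = (48*7)*7 = 336*7 = 2352)
(x - 1*(-431848))/R(-881, 274) = (2352 - 1*(-431848))/(-881) = (2352 + 431848)*(-1/881) = 434200*(-1/881) = -434200/881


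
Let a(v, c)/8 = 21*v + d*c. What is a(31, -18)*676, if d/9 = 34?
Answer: -26266656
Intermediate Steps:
d = 306 (d = 9*34 = 306)
a(v, c) = 168*v + 2448*c (a(v, c) = 8*(21*v + 306*c) = 168*v + 2448*c)
a(31, -18)*676 = (168*31 + 2448*(-18))*676 = (5208 - 44064)*676 = -38856*676 = -26266656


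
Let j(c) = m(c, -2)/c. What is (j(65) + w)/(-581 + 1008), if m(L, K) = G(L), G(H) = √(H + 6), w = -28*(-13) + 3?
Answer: 367/427 + √71/27755 ≈ 0.85979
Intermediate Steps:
w = 367 (w = 364 + 3 = 367)
G(H) = √(6 + H)
m(L, K) = √(6 + L)
j(c) = √(6 + c)/c
(j(65) + w)/(-581 + 1008) = (√(6 + 65)/65 + 367)/(-581 + 1008) = (√71/65 + 367)/427 = (367 + √71/65)*(1/427) = 367/427 + √71/27755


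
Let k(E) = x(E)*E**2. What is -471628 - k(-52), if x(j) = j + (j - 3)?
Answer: -182300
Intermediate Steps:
x(j) = -3 + 2*j (x(j) = j + (-3 + j) = -3 + 2*j)
k(E) = E**2*(-3 + 2*E) (k(E) = (-3 + 2*E)*E**2 = E**2*(-3 + 2*E))
-471628 - k(-52) = -471628 - (-52)**2*(-3 + 2*(-52)) = -471628 - 2704*(-3 - 104) = -471628 - 2704*(-107) = -471628 - 1*(-289328) = -471628 + 289328 = -182300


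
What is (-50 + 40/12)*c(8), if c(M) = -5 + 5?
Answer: 0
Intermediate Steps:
c(M) = 0
(-50 + 40/12)*c(8) = (-50 + 40/12)*0 = (-50 + 40*(1/12))*0 = (-50 + 10/3)*0 = -140/3*0 = 0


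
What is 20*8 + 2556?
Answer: 2716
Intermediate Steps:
20*8 + 2556 = 160 + 2556 = 2716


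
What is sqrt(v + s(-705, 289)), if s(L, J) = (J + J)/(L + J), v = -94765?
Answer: I*sqrt(256248317)/52 ≈ 307.84*I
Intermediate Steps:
s(L, J) = 2*J/(J + L) (s(L, J) = (2*J)/(J + L) = 2*J/(J + L))
sqrt(v + s(-705, 289)) = sqrt(-94765 + 2*289/(289 - 705)) = sqrt(-94765 + 2*289/(-416)) = sqrt(-94765 + 2*289*(-1/416)) = sqrt(-94765 - 289/208) = sqrt(-19711409/208) = I*sqrt(256248317)/52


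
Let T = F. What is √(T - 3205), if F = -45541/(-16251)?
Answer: I*√845684391414/16251 ≈ 56.588*I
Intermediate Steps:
F = 45541/16251 (F = -45541*(-1/16251) = 45541/16251 ≈ 2.8023)
T = 45541/16251 ≈ 2.8023
√(T - 3205) = √(45541/16251 - 3205) = √(-52038914/16251) = I*√845684391414/16251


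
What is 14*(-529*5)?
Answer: -37030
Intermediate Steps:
14*(-529*5) = 14*(-2645) = -37030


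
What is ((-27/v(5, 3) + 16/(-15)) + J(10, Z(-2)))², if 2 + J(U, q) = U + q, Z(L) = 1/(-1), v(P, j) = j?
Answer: 2116/225 ≈ 9.4044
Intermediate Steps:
Z(L) = -1
J(U, q) = -2 + U + q (J(U, q) = -2 + (U + q) = -2 + U + q)
((-27/v(5, 3) + 16/(-15)) + J(10, Z(-2)))² = ((-27/3 + 16/(-15)) + (-2 + 10 - 1))² = ((-27*⅓ + 16*(-1/15)) + 7)² = ((-9 - 16/15) + 7)² = (-151/15 + 7)² = (-46/15)² = 2116/225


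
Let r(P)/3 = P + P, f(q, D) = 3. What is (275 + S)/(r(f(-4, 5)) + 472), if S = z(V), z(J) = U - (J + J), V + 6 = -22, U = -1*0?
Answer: 331/490 ≈ 0.67551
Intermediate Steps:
U = 0
V = -28 (V = -6 - 22 = -28)
z(J) = -2*J (z(J) = 0 - (J + J) = 0 - 2*J = -2*J)
S = 56 (S = -2*(-28) = 56)
r(P) = 6*P (r(P) = 3*(P + P) = 3*(2*P) = 6*P)
(275 + S)/(r(f(-4, 5)) + 472) = (275 + 56)/(6*3 + 472) = 331/(18 + 472) = 331/490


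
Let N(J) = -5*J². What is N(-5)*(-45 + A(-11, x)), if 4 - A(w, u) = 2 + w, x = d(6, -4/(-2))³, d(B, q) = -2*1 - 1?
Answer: 4000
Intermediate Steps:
d(B, q) = -3 (d(B, q) = -2 - 1 = -3)
x = -27 (x = (-3)³ = -27)
A(w, u) = 2 - w (A(w, u) = 4 - (2 + w) = 4 + (-2 - w) = 2 - w)
N(-5)*(-45 + A(-11, x)) = (-5*(-5)²)*(-45 + (2 - 1*(-11))) = (-5*25)*(-45 + (2 + 11)) = -125*(-45 + 13) = -125*(-32) = 4000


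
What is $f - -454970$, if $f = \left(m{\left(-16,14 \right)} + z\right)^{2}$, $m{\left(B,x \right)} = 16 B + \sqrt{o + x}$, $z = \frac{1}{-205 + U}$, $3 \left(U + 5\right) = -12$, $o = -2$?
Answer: $\frac{23837751897}{45796} - \frac{109570 \sqrt{3}}{107} \approx 5.1875 \cdot 10^{5}$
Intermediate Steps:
$U = -9$ ($U = -5 + \frac{1}{3} \left(-12\right) = -5 - 4 = -9$)
$z = - \frac{1}{214}$ ($z = \frac{1}{-205 - 9} = \frac{1}{-214} = - \frac{1}{214} \approx -0.0046729$)
$m{\left(B,x \right)} = \sqrt{-2 + x} + 16 B$ ($m{\left(B,x \right)} = 16 B + \sqrt{-2 + x} = \sqrt{-2 + x} + 16 B$)
$f = \left(- \frac{54785}{214} + 2 \sqrt{3}\right)^{2}$ ($f = \left(\left(\sqrt{-2 + 14} + 16 \left(-16\right)\right) - \frac{1}{214}\right)^{2} = \left(\left(\sqrt{12} - 256\right) - \frac{1}{214}\right)^{2} = \left(\left(2 \sqrt{3} - 256\right) - \frac{1}{214}\right)^{2} = \left(\left(-256 + 2 \sqrt{3}\right) - \frac{1}{214}\right)^{2} = \left(- \frac{54785}{214} + 2 \sqrt{3}\right)^{2} \approx 63777.0$)
$f - -454970 = \left(\frac{3001945777}{45796} - \frac{109570 \sqrt{3}}{107}\right) - -454970 = \left(\frac{3001945777}{45796} - \frac{109570 \sqrt{3}}{107}\right) + 454970 = \frac{23837751897}{45796} - \frac{109570 \sqrt{3}}{107}$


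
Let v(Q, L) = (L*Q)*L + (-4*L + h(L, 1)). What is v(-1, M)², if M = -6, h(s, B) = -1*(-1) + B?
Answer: 100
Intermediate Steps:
h(s, B) = 1 + B
v(Q, L) = 2 - 4*L + Q*L² (v(Q, L) = (L*Q)*L + (-4*L + (1 + 1)) = Q*L² + (-4*L + 2) = Q*L² + (2 - 4*L) = 2 - 4*L + Q*L²)
v(-1, M)² = (2 - 4*(-6) - 1*(-6)²)² = (2 + 24 - 1*36)² = (2 + 24 - 36)² = (-10)² = 100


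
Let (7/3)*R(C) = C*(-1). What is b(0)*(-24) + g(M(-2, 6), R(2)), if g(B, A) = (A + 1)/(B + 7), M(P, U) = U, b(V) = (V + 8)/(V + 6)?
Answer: -2911/91 ≈ -31.989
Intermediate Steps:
R(C) = -3*C/7 (R(C) = 3*(C*(-1))/7 = 3*(-C)/7 = -3*C/7)
b(V) = (8 + V)/(6 + V)
g(B, A) = (1 + A)/(7 + B)
b(0)*(-24) + g(M(-2, 6), R(2)) = ((8 + 0)/(6 + 0))*(-24) + (1 - 3/7*2)/(7 + 6) = (8/6)*(-24) + (1 - 6/7)/13 = ((⅙)*8)*(-24) + (1/13)*(⅐) = (4/3)*(-24) + 1/91 = -32 + 1/91 = -2911/91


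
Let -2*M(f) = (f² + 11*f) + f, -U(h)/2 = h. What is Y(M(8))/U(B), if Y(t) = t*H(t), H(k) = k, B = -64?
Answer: 50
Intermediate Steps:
U(h) = -2*h
M(f) = -6*f - f²/2 (M(f) = -((f² + 11*f) + f)/2 = -(f² + 12*f)/2 = -6*f - f²/2)
Y(t) = t² (Y(t) = t*t = t²)
Y(M(8))/U(B) = (-½*8*(12 + 8))²/((-2*(-64))) = (-½*8*20)²/128 = (-80)²*(1/128) = 6400*(1/128) = 50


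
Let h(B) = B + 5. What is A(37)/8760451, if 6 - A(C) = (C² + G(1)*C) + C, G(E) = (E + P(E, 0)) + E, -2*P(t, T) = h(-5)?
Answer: -22/130753 ≈ -0.00016826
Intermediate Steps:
h(B) = 5 + B
P(t, T) = 0 (P(t, T) = -(5 - 5)/2 = -½*0 = 0)
G(E) = 2*E (G(E) = (E + 0) + E = E + E = 2*E)
A(C) = 6 - C² - 3*C (A(C) = 6 - ((C² + (2*1)*C) + C) = 6 - ((C² + 2*C) + C) = 6 - (C² + 3*C) = 6 + (-C² - 3*C) = 6 - C² - 3*C)
A(37)/8760451 = (6 - 1*37² - 3*37)/8760451 = (6 - 1*1369 - 111)*(1/8760451) = (6 - 1369 - 111)*(1/8760451) = -1474*1/8760451 = -22/130753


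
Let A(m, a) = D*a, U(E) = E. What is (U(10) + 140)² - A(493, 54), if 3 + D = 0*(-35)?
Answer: 22662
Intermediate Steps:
D = -3 (D = -3 + 0*(-35) = -3 + 0 = -3)
A(m, a) = -3*a
(U(10) + 140)² - A(493, 54) = (10 + 140)² - (-3)*54 = 150² - 1*(-162) = 22500 + 162 = 22662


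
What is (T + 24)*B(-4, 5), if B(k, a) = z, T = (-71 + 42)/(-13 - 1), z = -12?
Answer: -2190/7 ≈ -312.86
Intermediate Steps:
T = 29/14 (T = -29/(-14) = -29*(-1/14) = 29/14 ≈ 2.0714)
B(k, a) = -12
(T + 24)*B(-4, 5) = (29/14 + 24)*(-12) = (365/14)*(-12) = -2190/7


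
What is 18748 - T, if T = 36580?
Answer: -17832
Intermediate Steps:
18748 - T = 18748 - 1*36580 = 18748 - 36580 = -17832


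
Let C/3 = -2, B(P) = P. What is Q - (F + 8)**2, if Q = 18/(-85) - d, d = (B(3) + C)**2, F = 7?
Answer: -19908/85 ≈ -234.21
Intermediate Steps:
C = -6 (C = 3*(-2) = -6)
d = 9 (d = (3 - 6)**2 = (-3)**2 = 9)
Q = -783/85 (Q = 18/(-85) - 1*9 = 18*(-1/85) - 9 = -18/85 - 9 = -783/85 ≈ -9.2118)
Q - (F + 8)**2 = -783/85 - (7 + 8)**2 = -783/85 - 1*15**2 = -783/85 - 1*225 = -783/85 - 225 = -19908/85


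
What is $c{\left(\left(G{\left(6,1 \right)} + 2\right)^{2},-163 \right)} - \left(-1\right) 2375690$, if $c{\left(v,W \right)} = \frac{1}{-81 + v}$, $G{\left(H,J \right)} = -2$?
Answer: $\frac{192430889}{81} \approx 2.3757 \cdot 10^{6}$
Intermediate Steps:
$c{\left(\left(G{\left(6,1 \right)} + 2\right)^{2},-163 \right)} - \left(-1\right) 2375690 = \frac{1}{-81 + \left(-2 + 2\right)^{2}} - \left(-1\right) 2375690 = \frac{1}{-81 + 0^{2}} - -2375690 = \frac{1}{-81 + 0} + 2375690 = \frac{1}{-81} + 2375690 = - \frac{1}{81} + 2375690 = \frac{192430889}{81}$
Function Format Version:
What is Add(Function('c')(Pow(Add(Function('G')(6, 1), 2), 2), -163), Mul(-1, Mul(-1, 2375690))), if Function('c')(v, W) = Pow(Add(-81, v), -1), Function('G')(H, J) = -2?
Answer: Rational(192430889, 81) ≈ 2.3757e+6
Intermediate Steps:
Add(Function('c')(Pow(Add(Function('G')(6, 1), 2), 2), -163), Mul(-1, Mul(-1, 2375690))) = Add(Pow(Add(-81, Pow(Add(-2, 2), 2)), -1), Mul(-1, Mul(-1, 2375690))) = Add(Pow(Add(-81, Pow(0, 2)), -1), Mul(-1, -2375690)) = Add(Pow(Add(-81, 0), -1), 2375690) = Add(Pow(-81, -1), 2375690) = Add(Rational(-1, 81), 2375690) = Rational(192430889, 81)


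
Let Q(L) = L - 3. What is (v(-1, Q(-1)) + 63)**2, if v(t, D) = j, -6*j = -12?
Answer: 4225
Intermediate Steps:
j = 2 (j = -1/6*(-12) = 2)
Q(L) = -3 + L
v(t, D) = 2
(v(-1, Q(-1)) + 63)**2 = (2 + 63)**2 = 65**2 = 4225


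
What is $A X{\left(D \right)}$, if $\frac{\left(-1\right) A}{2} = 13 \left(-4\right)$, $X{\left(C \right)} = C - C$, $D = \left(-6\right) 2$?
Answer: $0$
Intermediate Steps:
$D = -12$
$X{\left(C \right)} = 0$
$A = 104$ ($A = - 2 \cdot 13 \left(-4\right) = \left(-2\right) \left(-52\right) = 104$)
$A X{\left(D \right)} = 104 \cdot 0 = 0$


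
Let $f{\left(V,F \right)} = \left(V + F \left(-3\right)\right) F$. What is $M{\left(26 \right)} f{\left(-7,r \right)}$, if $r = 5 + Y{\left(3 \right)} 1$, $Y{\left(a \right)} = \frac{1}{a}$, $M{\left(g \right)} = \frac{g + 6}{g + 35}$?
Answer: $- \frac{11776}{183} \approx -64.35$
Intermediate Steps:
$M{\left(g \right)} = \frac{6 + g}{35 + g}$
$r = \frac{16}{3}$ ($r = 5 + \frac{1}{3} \cdot 1 = 5 + \frac{1}{3} = \frac{16}{3} \approx 5.3333$)
$f{\left(V,F \right)} = F \left(V - 3 F\right)$ ($f{\left(V,F \right)} = \left(V - 3 F\right) F = F \left(V - 3 F\right)$)
$M{\left(26 \right)} f{\left(-7,r \right)} = \frac{6 + 26}{35 + 26} \frac{16 \left(-7 - 16\right)}{3} = \frac{1}{61} \cdot 32 \frac{16 \left(-7 - 16\right)}{3} = \frac{1}{61} \cdot 32 \cdot \frac{16}{3} \left(-23\right) = \frac{32}{61} \left(- \frac{368}{3}\right) = - \frac{11776}{183}$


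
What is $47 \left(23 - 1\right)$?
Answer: $1034$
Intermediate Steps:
$47 \left(23 - 1\right) = 47 \cdot 22 = 1034$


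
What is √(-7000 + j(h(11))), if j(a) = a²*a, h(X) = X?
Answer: I*√5669 ≈ 75.293*I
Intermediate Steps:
j(a) = a³
√(-7000 + j(h(11))) = √(-7000 + 11³) = √(-7000 + 1331) = √(-5669) = I*√5669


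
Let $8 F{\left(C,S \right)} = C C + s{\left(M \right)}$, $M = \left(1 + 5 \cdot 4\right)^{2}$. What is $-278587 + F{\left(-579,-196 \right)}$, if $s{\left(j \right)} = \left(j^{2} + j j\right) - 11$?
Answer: $-188063$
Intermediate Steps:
$M = 441$ ($M = \left(1 + 20\right)^{2} = 21^{2} = 441$)
$s{\left(j \right)} = -11 + 2 j^{2}$ ($s{\left(j \right)} = \left(j^{2} + j^{2}\right) - 11 = 2 j^{2} - 11 = -11 + 2 j^{2}$)
$F{\left(C,S \right)} = \frac{388951}{8} + \frac{C^{2}}{8}$ ($F{\left(C,S \right)} = \frac{C C - \left(11 - 2 \cdot 441^{2}\right)}{8} = \frac{C^{2} + \left(-11 + 2 \cdot 194481\right)}{8} = \frac{C^{2} + \left(-11 + 388962\right)}{8} = \frac{C^{2} + 388951}{8} = \frac{388951 + C^{2}}{8} = \frac{388951}{8} + \frac{C^{2}}{8}$)
$-278587 + F{\left(-579,-196 \right)} = -278587 + \left(\frac{388951}{8} + \frac{\left(-579\right)^{2}}{8}\right) = -278587 + \left(\frac{388951}{8} + \frac{1}{8} \cdot 335241\right) = -278587 + \left(\frac{388951}{8} + \frac{335241}{8}\right) = -278587 + 90524 = -188063$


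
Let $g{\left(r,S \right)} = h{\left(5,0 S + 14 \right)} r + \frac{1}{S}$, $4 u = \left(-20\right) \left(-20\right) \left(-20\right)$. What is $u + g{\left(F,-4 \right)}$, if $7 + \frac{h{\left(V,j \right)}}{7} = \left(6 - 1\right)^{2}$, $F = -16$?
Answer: $- \frac{16065}{4} \approx -4016.3$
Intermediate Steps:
$u = -2000$ ($u = \frac{\left(-20\right) \left(-20\right) \left(-20\right)}{4} = \frac{400 \left(-20\right)}{4} = \frac{1}{4} \left(-8000\right) = -2000$)
$h{\left(V,j \right)} = 126$ ($h{\left(V,j \right)} = -49 + 7 \left(6 - 1\right)^{2} = -49 + 7 \cdot 5^{2} = -49 + 7 \cdot 25 = -49 + 175 = 126$)
$g{\left(r,S \right)} = \frac{1}{S} + 126 r$ ($g{\left(r,S \right)} = 126 r + \frac{1}{S} = \frac{1}{S} + 126 r$)
$u + g{\left(F,-4 \right)} = -2000 + \left(\frac{1}{-4} + 126 \left(-16\right)\right) = -2000 - \frac{8065}{4} = - \frac{16065}{4}$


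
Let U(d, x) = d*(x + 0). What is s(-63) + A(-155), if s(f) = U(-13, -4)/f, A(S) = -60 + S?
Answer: -13597/63 ≈ -215.83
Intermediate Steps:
U(d, x) = d*x
s(f) = 52/f (s(f) = (-13*(-4))/f = 52/f)
s(-63) + A(-155) = 52/(-63) + (-60 - 155) = 52*(-1/63) - 215 = -52/63 - 215 = -13597/63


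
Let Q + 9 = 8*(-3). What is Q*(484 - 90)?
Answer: -13002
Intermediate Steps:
Q = -33 (Q = -9 + 8*(-3) = -9 - 24 = -33)
Q*(484 - 90) = -33*(484 - 90) = -33*394 = -13002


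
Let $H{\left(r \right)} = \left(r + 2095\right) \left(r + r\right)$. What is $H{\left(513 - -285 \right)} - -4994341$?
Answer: $9611569$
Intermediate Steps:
$H{\left(r \right)} = 2 r \left(2095 + r\right)$ ($H{\left(r \right)} = \left(2095 + r\right) 2 r = 2 r \left(2095 + r\right)$)
$H{\left(513 - -285 \right)} - -4994341 = 2 \left(513 - -285\right) \left(2095 + \left(513 - -285\right)\right) - -4994341 = 2 \left(513 + 285\right) \left(2095 + \left(513 + 285\right)\right) + 4994341 = 2 \cdot 798 \left(2095 + 798\right) + 4994341 = 2 \cdot 798 \cdot 2893 + 4994341 = 4617228 + 4994341 = 9611569$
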